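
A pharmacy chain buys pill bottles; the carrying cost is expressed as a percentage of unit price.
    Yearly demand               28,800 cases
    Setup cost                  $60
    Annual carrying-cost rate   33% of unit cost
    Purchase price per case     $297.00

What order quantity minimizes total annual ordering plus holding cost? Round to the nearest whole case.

188 cases

H = i·C = 0.33 × $297 = $98.0100 per case-year
Q* = √(2·D·S / H) = √(2·28,800·60 / 98.01) = √35,261.7 ≈ 187.78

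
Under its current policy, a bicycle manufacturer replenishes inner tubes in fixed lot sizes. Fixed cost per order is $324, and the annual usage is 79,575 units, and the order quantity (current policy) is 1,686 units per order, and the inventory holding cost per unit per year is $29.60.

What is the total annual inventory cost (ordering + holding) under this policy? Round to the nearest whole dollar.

Ordering: D/Q × S = 79,575/1,686 × $324 = $15,291.99
Holding:  Q/2 × H = 1,686/2 × $29.6 = $24,952.80
Total = $15,291.99 + $24,952.80 = $40,244.79

$40,245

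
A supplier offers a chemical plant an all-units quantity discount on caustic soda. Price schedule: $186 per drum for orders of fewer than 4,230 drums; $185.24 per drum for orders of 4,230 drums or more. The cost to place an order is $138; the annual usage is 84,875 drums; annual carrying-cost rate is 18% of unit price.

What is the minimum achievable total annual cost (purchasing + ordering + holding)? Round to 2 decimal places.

H₁ = 18%×$186 = $33.4800;  H₂ = 18%×$185.24 = $33.3432
EOQ₁ = √(2×84,875×138/33.4800) = 836.47  (< 4,230, feasible at tier 1)
EOQ₂ = √(2×84,875×138/33.3432) = 838.19  (< 4,230 → use Q = 4,230 at tier-2 price)
TC(tier 1 (EOQ₁), Q≈836.5) = $15,814,755.10
TC(tier 2, Q≈4,230.0) = $15,795,534.84
Minimum at tier 2: $15,795,534.84

$15,795,534.84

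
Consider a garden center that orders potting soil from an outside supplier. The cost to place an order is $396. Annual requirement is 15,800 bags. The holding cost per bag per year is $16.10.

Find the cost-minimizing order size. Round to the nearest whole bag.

882 bags

Q* = √(2·D·S / H) = √(2·15,800·396 / 16.1) = √777,242.2 ≈ 881.61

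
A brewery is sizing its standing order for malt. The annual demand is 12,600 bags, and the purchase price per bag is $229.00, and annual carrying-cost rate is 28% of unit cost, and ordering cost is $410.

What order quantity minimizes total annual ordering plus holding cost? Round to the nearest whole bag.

Carrying cost H = $229 × 28% = $64.1200/bag/yr
2DS/H = 2·12,600·410/64.12 = 161,135.37
EOQ = √161,135.37 ≈ 401.42

401 bags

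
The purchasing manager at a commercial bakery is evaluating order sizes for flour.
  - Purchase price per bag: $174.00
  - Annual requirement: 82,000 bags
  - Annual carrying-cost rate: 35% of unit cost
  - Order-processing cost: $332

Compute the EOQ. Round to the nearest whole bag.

946 bags

Carrying cost H = $174 × 35% = $60.9000/bag/yr
Q* = √(2·D·S / H) = √(2·82,000·332 / 60.9) = √894,055.8 ≈ 945.55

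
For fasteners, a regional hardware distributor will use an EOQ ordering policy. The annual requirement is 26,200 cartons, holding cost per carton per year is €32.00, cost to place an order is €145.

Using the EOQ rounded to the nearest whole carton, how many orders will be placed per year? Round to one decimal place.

Optimal lot size Q* = (2 × 26,200 × €145 / €32)^½ ≈ 487.28 → Q = 487
Orders per year = D/Q = 26,200 / 487 = 53.799

53.8 orders per year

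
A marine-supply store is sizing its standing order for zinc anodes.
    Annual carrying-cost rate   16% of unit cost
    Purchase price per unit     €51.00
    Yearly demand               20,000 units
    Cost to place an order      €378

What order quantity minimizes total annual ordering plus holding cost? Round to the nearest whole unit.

1,361 units

Carrying cost H = €51 × 16% = €8.1600/unit/yr
EOQ = √(2DS/H) = √(2 × 20,000 × 378 / 8.16)
    = √(1,852,941.18) ≈ 1,361.23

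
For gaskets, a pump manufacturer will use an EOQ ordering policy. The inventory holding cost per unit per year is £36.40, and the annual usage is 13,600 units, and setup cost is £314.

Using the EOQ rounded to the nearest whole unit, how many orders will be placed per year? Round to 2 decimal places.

28.10 orders per year

Optimal lot size Q* = (2 × 13,600 × £314 / £36.4)^½ ≈ 484.39 → Q = 484
Orders per year = D/Q = 13,600 / 484 = 28.099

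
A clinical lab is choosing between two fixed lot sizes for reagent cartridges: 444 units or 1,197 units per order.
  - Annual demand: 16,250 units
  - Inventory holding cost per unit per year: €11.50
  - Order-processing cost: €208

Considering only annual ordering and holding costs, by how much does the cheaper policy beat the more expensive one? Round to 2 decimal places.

For each Q, cost = (D/Q)·S + (Q/2)·H.
TC(444) = (16,250/444)×208 + (444/2)×11.5 = €10,165.61
TC(1,197) = (16,250/1,197)×208 + (1,197/2)×11.5 = €9,706.48
|ΔTC| = |€10,165.61 − €9,706.48| = €459.14

€459.14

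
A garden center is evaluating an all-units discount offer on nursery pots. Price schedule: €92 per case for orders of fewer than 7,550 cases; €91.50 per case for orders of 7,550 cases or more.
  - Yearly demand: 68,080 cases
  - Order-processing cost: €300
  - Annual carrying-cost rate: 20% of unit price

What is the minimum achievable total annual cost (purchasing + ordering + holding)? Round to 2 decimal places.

€6,290,775.38

H₁ = 20%×€92 = €18.4000;  H₂ = 20%×€91.50 = €18.3000
EOQ₁ = √(2×68,080×300/18.4000) = 1,489.97  (< 7,550, feasible at tier 1)
EOQ₂ = √(2×68,080×300/18.3000) = 1,494.03  (< 7,550 → use Q = 7,550 at tier-2 price)
TC(tier 1 (EOQ₁), Q≈1,490.0) = €6,290,775.38
TC(tier 2, Q≈7,550.0) = €6,301,107.67
Minimum at tier 1 (EOQ₁): €6,290,775.38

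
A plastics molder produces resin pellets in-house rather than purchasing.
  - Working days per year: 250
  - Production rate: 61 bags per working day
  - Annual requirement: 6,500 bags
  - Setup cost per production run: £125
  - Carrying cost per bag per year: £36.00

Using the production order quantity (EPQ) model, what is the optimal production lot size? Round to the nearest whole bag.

Daily demand d = 6,500/250 = 26.000; p = 61; 1 − d/p = 0.57377
EPQ = √(2DS / (H(1 − d/p)))
    = √(2 × 6,500 × 125 / (36 × 0.57377)) ≈ 280.48

280 bags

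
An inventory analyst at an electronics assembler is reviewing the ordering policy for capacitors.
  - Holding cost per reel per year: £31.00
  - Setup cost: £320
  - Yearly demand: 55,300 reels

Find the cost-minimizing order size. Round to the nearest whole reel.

Q* = √(2·D·S / H) = √(2·55,300·320 / 31) = √1,141,677.4 ≈ 1,068.49

1,068 reels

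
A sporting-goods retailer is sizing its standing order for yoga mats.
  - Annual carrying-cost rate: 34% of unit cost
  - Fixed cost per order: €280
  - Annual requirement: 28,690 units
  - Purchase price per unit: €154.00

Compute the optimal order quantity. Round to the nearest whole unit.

554 units

Holding cost per unit per year: H = 34% × €154 = €52.3600
2DS/H = 2·28,690·280/52.36 = 306,844.92
EOQ = √306,844.92 ≈ 553.94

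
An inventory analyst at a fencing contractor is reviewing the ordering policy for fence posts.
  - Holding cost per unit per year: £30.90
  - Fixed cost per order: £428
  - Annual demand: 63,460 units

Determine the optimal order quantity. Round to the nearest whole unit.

1,326 units

EOQ = √(2DS/H) = √(2 × 63,460 × 428 / 30.9)
    = √(1,757,985.76) ≈ 1,325.89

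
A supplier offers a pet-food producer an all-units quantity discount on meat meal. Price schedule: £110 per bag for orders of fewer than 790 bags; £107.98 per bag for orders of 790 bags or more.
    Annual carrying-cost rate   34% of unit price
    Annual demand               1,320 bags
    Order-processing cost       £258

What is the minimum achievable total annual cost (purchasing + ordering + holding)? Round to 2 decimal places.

£150,247.17

H₁ = 34%×£110 = £37.4000;  H₂ = 34%×£107.98 = £36.7132
EOQ₁ = √(2×1,320×258/37.4000) = 134.95  (< 790, feasible at tier 1)
EOQ₂ = √(2×1,320×258/36.7132) = 136.21  (< 790 → use Q = 790 at tier-2 price)
TC(tier 1 (EOQ₁), Q≈135.0) = £150,247.17
TC(tier 2, Q≈790.0) = £157,466.40
Minimum at tier 1 (EOQ₁): £150,247.17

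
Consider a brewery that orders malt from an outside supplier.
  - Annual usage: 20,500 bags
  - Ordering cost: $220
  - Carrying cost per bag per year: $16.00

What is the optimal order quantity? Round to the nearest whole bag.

2DS/H = 2·20,500·220/16 = 563,750.00
EOQ = √563,750.00 ≈ 750.83

751 bags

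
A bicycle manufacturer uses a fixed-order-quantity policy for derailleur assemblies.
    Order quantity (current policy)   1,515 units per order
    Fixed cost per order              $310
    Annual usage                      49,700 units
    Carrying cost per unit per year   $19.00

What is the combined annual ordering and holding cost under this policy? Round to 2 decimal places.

Annual ordering cost = (D/Q)·S = (49,700/1,515) × 310 = $10,169.64
Annual holding cost  = (Q/2)·H = (1,515/2) × 19 = $14,392.50
Total = $10,169.64 + $14,392.50 = $24,562.14

$24,562.14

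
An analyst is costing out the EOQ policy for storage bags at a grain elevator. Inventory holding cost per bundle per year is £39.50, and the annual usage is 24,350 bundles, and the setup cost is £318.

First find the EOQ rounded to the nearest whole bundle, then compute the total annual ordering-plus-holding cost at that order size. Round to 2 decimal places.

£24,732.99

2DS/H = 2·24,350·318/39.5 = 392,065.82
EOQ = √392,065.82 ≈ 626.15 → Q = 626 bundles
Ordering: D/Q × S = 24,350/626 × £318 = £12,369.49
Holding:  Q/2 × H = 626/2 × £39.5 = £12,363.50
Total = £12,369.49 + £12,363.50 = £24,732.99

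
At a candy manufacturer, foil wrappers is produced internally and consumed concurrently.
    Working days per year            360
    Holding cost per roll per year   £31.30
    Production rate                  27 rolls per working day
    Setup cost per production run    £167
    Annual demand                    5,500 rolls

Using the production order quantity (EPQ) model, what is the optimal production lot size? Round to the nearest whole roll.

d = 5,500/360 = 15.2778 rolls/day;  effective holding cost H(1 − d/p) = 31.3·(1 − 15.2778/27) = 13.58909
Q* = √(2DS / H_eff) = √(2·5,500·167 / 13.58909) ≈ 367.67

368 rolls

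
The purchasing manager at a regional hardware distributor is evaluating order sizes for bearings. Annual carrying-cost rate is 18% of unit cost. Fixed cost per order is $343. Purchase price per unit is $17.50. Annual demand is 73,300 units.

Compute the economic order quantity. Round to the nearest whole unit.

3,995 units

Holding cost per unit per year: H = 18% × $17.5 = $3.1500
EOQ = √(2DS/H) = √(2 × 73,300 × 343 / 3.15)
    = √(15,963,111.11) ≈ 3,995.39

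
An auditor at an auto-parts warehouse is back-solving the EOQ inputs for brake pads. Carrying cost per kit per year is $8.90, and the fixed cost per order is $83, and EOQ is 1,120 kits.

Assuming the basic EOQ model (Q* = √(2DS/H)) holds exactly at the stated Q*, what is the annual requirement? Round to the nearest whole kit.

67,254 kits per year

Since Q* = (2DS/H)^½, squaring gives Q*²·H = 2DS.
D = Q²H / (2S) = 1,120² × 8.9 / (2 × 83) = 67,253.98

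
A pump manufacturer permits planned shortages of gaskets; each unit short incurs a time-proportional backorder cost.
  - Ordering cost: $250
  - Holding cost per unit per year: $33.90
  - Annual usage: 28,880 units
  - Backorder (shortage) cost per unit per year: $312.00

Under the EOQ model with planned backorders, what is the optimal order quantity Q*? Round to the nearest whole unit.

Basic EOQ = √(2·28,880·250/33.9) = 652.655
Backorder adjustment √((H+b)/b) = √((33.9+312)/312) = 1.0529
Q* = 652.655 × 1.0529 ≈ 687.20

687 units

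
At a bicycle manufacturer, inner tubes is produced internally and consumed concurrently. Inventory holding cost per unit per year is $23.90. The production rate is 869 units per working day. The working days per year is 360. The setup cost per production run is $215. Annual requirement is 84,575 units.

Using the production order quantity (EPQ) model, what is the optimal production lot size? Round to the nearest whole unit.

1,444 units

Daily demand d = 84,575/360 = 234.931; p = 869; 1 − d/p = 0.72965
EPQ = √(2DS / (H(1 − d/p)))
    = √(2 × 84,575 × 215 / (23.9 × 0.72965)) ≈ 1,444.10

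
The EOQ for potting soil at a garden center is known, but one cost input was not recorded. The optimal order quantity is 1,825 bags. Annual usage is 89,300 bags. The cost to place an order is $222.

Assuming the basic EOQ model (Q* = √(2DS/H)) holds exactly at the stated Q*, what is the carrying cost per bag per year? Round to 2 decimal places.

$11.90

EOQ relation: Q² = 2DS/H, so rearrange for the unknown.
H = 2DS / Q² = 2 × 89,300 × 222 / 1,825² = 11.9044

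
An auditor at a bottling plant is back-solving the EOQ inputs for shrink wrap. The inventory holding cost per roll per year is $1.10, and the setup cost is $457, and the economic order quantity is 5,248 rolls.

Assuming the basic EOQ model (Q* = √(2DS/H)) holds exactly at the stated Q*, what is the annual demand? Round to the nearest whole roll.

33,146 rolls per year

EOQ relation: Q² = 2DS/H, so rearrange for the unknown.
D = Q²H / (2S) = 5,248² × 1.1 / (2 × 457) = 33,146.23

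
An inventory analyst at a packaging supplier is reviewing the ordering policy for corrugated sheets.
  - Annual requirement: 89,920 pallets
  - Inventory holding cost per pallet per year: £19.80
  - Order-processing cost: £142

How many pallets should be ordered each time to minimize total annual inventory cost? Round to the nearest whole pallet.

1,136 pallets

Optimal lot size Q* = (2 × 89,920 × £142 / £19.8)^½ ≈ 1,135.68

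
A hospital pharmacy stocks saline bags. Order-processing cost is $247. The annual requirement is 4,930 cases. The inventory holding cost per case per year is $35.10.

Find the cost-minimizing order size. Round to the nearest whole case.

EOQ = √(2DS/H) = √(2 × 4,930 × 247 / 35.1)
    = √(69,385.19) ≈ 263.41

263 cases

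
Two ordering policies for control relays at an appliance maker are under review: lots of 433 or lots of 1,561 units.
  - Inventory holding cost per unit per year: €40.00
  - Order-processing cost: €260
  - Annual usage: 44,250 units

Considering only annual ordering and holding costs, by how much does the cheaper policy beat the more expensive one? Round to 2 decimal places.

TC(Q) = (D/Q)S + (Q/2)H
TC(433) = (44,250/433)×260 + (433/2)×40 = €35,230.44
TC(1,561) = (44,250/1,561)×260 + (1,561/2)×40 = €38,590.28
|ΔTC| = |€35,230.44 − €38,590.28| = €3,359.84

€3,359.84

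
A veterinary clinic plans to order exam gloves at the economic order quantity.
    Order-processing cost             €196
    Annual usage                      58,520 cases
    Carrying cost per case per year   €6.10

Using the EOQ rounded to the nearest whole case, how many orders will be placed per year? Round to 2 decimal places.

30.18 orders per year

Optimal lot size Q* = (2 × 58,520 × €196 / €6.1)^½ ≈ 1,939.23 → Q = 1,939
Orders per year = D/Q = 58,520 / 1,939 = 30.181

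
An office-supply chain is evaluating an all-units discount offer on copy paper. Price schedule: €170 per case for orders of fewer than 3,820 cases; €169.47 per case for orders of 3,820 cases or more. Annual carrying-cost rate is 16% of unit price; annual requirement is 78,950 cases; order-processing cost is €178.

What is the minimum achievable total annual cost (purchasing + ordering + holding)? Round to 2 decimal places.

€13,435,125.35

H₁ = 16%×€170 = €27.2000;  H₂ = 16%×€169.47 = €27.1152
EOQ₁ = √(2×78,950×178/27.2000) = 1,016.52  (< 3,820, feasible at tier 1)
EOQ₂ = √(2×78,950×178/27.1152) = 1,018.11  (< 3,820 → use Q = 3,820 at tier-2 price)
TC(tier 1 (EOQ₁), Q≈1,016.5) = €13,449,149.39
TC(tier 2, Q≈3,820.0) = €13,435,125.35
Minimum at tier 2: €13,435,125.35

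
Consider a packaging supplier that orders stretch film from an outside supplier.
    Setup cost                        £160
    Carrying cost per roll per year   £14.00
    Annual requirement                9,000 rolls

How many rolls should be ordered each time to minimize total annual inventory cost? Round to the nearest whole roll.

454 rolls

EOQ = √(2DS/H) = √(2 × 9,000 × 160 / 14)
    = √(205,714.29) ≈ 453.56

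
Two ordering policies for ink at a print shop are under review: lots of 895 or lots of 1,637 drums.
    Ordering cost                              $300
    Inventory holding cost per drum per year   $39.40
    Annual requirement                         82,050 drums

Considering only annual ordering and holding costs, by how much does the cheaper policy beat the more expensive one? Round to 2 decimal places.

$2,151.26

For each Q, cost = (D/Q)·S + (Q/2)·H.
TC(895) = (82,050/895)×300 + (895/2)×39.4 = $45,134.29
TC(1,637) = (82,050/1,637)×300 + (1,637/2)×39.4 = $47,285.55
Lots of 895 are cheaper by $2,151.26.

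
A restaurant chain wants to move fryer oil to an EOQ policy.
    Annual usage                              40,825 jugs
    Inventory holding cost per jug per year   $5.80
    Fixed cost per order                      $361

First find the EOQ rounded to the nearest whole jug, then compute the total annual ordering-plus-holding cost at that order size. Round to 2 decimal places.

Optimal lot size Q* = (2 × 40,825 × $361 / $5.8)^½ ≈ 2,254.33 → Q = 2,254 jugs
Ordering: D/Q × S = 40,825/2,254 × $361 = $6,538.52
Holding:  Q/2 × H = 2,254/2 × $5.8 = $6,536.60
Total = $6,538.52 + $6,536.60 = $13,075.12

$13,075.12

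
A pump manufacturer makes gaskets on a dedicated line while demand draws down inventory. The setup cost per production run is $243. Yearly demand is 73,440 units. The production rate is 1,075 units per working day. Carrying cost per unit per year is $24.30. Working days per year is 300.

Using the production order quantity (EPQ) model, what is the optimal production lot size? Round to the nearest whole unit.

1,379 units

Daily demand d = 73,440/300 = 244.800; p = 1075; 1 − d/p = 0.77228
EPQ = √(2DS / (H(1 − d/p)))
    = √(2 × 73,440 × 243 / (24.3 × 0.77228)) ≈ 1,379.10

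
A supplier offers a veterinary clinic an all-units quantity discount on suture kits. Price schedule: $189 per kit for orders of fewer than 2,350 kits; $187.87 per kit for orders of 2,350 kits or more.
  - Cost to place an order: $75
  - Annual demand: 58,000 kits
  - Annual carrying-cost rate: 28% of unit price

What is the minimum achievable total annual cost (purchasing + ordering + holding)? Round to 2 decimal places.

$10,960,120.29

H₁ = 28%×$189 = $52.9200;  H₂ = 28%×$187.87 = $52.6036
EOQ₁ = √(2×58,000×75/52.9200) = 405.46  (< 2,350, feasible at tier 1)
EOQ₂ = √(2×58,000×75/52.6036) = 406.68  (< 2,350 → use Q = 2,350 at tier-2 price)
TC(tier 1 (EOQ₁), Q≈405.5) = $10,983,457.03
TC(tier 2, Q≈2,350.0) = $10,960,120.29
Minimum at tier 2: $10,960,120.29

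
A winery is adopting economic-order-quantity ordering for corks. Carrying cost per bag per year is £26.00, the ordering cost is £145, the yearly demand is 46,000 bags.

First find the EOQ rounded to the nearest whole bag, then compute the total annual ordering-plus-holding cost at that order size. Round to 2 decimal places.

£18,623.64

EOQ = √(2DS/H) = √(2 × 46,000 × 145 / 26)
    = √(513,076.92) ≈ 716.29 → Q = 716 bags
Ordering: D/Q × S = 46,000/716 × £145 = £9,315.64
Holding:  Q/2 × H = 716/2 × £26 = £9,308.00
Total = £9,315.64 + £9,308.00 = £18,623.64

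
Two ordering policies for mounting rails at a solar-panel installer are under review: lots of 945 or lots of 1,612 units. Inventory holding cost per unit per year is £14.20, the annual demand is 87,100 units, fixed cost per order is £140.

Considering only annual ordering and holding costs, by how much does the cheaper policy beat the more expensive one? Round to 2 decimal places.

£603.49

For each Q, cost = (D/Q)·S + (Q/2)·H.
TC(945) = (87,100/945)×140 + (945/2)×14.2 = £19,613.20
TC(1,612) = (87,100/1,612)×140 + (1,612/2)×14.2 = £19,009.72
Lots of 1,612 are cheaper by £603.49.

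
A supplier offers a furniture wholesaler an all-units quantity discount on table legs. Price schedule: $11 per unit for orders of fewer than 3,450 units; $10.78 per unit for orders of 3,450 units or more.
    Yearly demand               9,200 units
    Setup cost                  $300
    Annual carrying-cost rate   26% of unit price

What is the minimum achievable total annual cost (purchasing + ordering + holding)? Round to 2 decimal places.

H₁ = 26%×$11 = $2.8600;  H₂ = 26%×$10.78 = $2.8028
EOQ₁ = √(2×9,200×300/2.8600) = 1,389.27  (< 3,450, feasible at tier 1)
EOQ₂ = √(2×9,200×300/2.8028) = 1,403.37  (< 3,450 → use Q = 3,450 at tier-2 price)
TC(tier 1 (EOQ₁), Q≈1,389.3) = $105,173.31
TC(tier 2, Q≈3,450.0) = $104,810.83
Minimum at tier 2: $104,810.83

$104,810.83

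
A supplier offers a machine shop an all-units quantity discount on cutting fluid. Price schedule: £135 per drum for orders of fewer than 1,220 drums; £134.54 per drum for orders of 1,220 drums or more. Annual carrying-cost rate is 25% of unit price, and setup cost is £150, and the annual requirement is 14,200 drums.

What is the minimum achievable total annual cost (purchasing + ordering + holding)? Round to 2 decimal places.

£1,928,990.62

H₁ = 25%×£135 = £33.7500;  H₂ = 25%×£134.54 = £33.6350
EOQ₁ = √(2×14,200×150/33.7500) = 355.28  (< 1,220, feasible at tier 1)
EOQ₂ = √(2×14,200×150/33.6350) = 355.88  (< 1,220 → use Q = 1,220 at tier-2 price)
TC(tier 1 (EOQ₁), Q≈355.3) = £1,928,990.62
TC(tier 2, Q≈1,220.0) = £1,932,731.25
Minimum at tier 1 (EOQ₁): £1,928,990.62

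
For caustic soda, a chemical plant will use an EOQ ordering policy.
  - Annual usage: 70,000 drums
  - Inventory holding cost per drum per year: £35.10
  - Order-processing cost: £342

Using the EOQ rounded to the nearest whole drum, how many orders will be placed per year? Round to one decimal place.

Q* = √(2·D·S / H) = √(2·70,000·342 / 35.1) = √1,364,102.6 ≈ 1,167.95 → Q = 1,168
Orders per year = D/Q = 70,000 / 1,168 = 59.932

59.9 orders per year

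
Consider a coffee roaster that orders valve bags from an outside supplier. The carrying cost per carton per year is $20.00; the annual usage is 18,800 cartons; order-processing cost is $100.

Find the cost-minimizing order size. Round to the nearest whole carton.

434 cartons

2DS/H = 2·18,800·100/20 = 188,000.00
EOQ = √188,000.00 ≈ 433.59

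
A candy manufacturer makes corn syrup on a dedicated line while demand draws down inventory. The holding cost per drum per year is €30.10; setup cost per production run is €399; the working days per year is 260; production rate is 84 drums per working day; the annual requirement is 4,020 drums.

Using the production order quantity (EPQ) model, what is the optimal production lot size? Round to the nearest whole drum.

Daily demand d = 4,020/260 = 15.462; p = 84; 1 − d/p = 0.81593
EPQ = √(2DS / (H(1 − d/p)))
    = √(2 × 4,020 × 399 / (30.1 × 0.81593)) ≈ 361.41

361 drums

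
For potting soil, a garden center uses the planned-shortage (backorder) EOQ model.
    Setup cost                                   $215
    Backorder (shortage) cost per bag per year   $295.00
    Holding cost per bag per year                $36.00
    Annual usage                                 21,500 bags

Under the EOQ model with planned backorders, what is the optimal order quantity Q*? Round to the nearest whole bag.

537 bags

Basic EOQ = √(2·21,500·215/36) = 506.760
Backorder adjustment √((H+b)/b) = √((36+295)/295) = 1.0593
Q* = 506.760 × 1.0593 ≈ 536.79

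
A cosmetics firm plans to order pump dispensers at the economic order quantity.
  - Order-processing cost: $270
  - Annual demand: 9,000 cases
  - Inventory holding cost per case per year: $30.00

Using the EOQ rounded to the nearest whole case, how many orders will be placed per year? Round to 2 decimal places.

EOQ = √(2DS/H) = √(2 × 9,000 × 270 / 30)
    = √(162,000.00) ≈ 402.49 → Q = 402
Orders per year = D/Q = 9,000 / 402 = 22.388

22.39 orders per year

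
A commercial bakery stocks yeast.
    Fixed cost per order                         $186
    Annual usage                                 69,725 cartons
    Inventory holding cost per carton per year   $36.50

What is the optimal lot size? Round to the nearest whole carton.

Q* = √(2·D·S / H) = √(2·69,725·186 / 36.5) = √710,621.9 ≈ 842.98

843 cartons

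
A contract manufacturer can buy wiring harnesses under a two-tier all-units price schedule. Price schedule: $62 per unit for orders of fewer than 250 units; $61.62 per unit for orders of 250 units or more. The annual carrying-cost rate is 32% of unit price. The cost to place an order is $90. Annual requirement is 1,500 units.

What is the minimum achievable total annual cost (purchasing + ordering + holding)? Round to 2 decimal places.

$95,314.48

H₁ = 32%×$62 = $19.8400;  H₂ = 32%×$61.62 = $19.7184
EOQ₁ = √(2×1,500×90/19.8400) = 116.66  (< 250, feasible at tier 1)
EOQ₂ = √(2×1,500×90/19.7184) = 117.02  (< 250 → use Q = 250 at tier-2 price)
TC(tier 1 (EOQ₁), Q≈116.7) = $95,314.48
TC(tier 2, Q≈250.0) = $95,434.80
Minimum at tier 1 (EOQ₁): $95,314.48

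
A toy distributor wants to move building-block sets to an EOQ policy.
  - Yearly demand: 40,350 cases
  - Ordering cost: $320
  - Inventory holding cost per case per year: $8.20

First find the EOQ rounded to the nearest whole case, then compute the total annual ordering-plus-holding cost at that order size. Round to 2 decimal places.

Optimal lot size Q* = (2 × 40,350 × $320 / $8.2)^½ ≈ 1,774.62 → Q = 1,775 cases
Orders/yr = 40,350/1,775 = 22.732; ordering cost = 22.732 × $320 = $7,274.37
Average inventory = 1,775/2 = 887.5; holding cost = 887.5 × $8.2 = $7,277.50
Total = $7,274.37 + $7,277.50 = $14,551.87

$14,551.87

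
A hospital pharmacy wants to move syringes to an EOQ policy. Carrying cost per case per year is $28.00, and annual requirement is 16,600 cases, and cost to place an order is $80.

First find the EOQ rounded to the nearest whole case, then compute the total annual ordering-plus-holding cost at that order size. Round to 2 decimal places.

EOQ = √(2DS/H) = √(2 × 16,600 × 80 / 28)
    = √(94,857.14) ≈ 307.99 → Q = 308 cases
Annual ordering cost = (D/Q)·S = (16,600/308) × 80 = $4,311.69
Annual holding cost  = (Q/2)·H = (308/2) × 28 = $4,312.00
Total = $4,311.69 + $4,312.00 = $8,623.69

$8,623.69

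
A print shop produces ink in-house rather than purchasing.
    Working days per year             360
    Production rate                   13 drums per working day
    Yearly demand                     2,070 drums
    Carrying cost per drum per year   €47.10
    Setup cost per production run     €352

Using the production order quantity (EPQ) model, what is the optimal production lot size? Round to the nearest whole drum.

Daily demand d = 2,070/360 = 5.750; p = 13; 1 − d/p = 0.55769
EPQ = √(2DS / (H(1 − d/p)))
    = √(2 × 2,070 × 352 / (47.1 × 0.55769)) ≈ 235.54

236 drums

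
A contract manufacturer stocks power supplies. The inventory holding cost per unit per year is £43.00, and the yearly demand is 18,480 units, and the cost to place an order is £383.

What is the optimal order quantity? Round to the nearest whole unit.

574 units

EOQ = √(2DS/H) = √(2 × 18,480 × 383 / 43)
    = √(329,201.86) ≈ 573.76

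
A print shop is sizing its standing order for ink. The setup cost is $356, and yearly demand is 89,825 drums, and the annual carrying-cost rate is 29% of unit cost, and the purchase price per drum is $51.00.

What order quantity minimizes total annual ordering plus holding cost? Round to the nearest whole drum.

H = i·C = 0.29 × $51 = $14.7900 per drum-year
EOQ = √(2DS/H) = √(2 × 89,825 × 356 / 14.79)
    = √(4,324,232.59) ≈ 2,079.48

2,079 drums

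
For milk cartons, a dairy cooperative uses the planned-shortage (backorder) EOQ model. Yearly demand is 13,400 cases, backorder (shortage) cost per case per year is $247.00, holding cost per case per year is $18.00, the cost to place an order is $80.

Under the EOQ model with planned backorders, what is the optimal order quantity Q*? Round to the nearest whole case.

Basic EOQ = √(2·13,400·80/18) = 345.125
Backorder adjustment √((H+b)/b) = √((18+247)/247) = 1.0358
Q* = 345.125 × 1.0358 ≈ 357.48

357 cases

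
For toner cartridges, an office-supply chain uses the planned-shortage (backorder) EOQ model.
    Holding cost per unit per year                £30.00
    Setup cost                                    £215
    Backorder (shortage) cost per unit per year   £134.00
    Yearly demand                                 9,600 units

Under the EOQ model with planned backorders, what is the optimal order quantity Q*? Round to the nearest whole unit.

410 units

Q* = √(2DS/H) · √((H + b)/b)
   = √(2 × 9,600 × 215 / 30) · √((30 + 134) / 134)
   = 370.945 × 1.1063 ≈ 410.37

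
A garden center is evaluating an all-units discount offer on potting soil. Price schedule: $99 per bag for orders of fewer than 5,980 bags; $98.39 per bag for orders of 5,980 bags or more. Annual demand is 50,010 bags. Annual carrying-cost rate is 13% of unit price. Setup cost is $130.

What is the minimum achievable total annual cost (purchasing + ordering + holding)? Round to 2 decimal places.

$4,959,815.27

H₁ = 13%×$99 = $12.8700;  H₂ = 13%×$98.39 = $12.7907
EOQ₁ = √(2×50,010×130/12.8700) = 1,005.14  (< 5,980, feasible at tier 1)
EOQ₂ = √(2×50,010×130/12.7907) = 1,008.25  (< 5,980 → use Q = 5,980 at tier-2 price)
TC(tier 1 (EOQ₁), Q≈1,005.1) = $4,963,926.13
TC(tier 2, Q≈5,980.0) = $4,959,815.27
Minimum at tier 2: $4,959,815.27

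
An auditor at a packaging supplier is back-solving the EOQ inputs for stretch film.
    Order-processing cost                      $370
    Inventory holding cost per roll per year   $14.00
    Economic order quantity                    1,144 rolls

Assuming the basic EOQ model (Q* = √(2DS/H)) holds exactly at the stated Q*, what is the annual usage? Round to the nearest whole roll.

EOQ relation: Q² = 2DS/H, so rearrange for the unknown.
D = Q²H / (2S) = 1,144² × 14 / (2 × 370) = 24,759.87

24,760 rolls per year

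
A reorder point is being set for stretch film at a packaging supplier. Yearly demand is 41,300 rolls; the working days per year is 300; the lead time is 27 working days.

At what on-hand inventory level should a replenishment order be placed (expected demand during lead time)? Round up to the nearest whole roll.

3,717 rolls

Daily demand d = 41,300 / 300 = 137.667 rolls/day
Demand during lead time = 137.667 × 27 = 3,717.00
Reorder point = 3,717.00 → round up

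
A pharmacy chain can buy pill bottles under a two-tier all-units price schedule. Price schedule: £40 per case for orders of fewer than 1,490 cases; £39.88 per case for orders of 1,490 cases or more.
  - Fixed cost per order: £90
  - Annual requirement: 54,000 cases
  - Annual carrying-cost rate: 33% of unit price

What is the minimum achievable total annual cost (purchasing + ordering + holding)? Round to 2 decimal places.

£2,166,586.24

H₁ = 33%×£40 = £13.2000;  H₂ = 33%×£39.88 = £13.1604
EOQ₁ = √(2×54,000×90/13.2000) = 858.12  (< 1,490, feasible at tier 1)
EOQ₂ = √(2×54,000×90/13.1604) = 859.41  (< 1,490 → use Q = 1,490 at tier-2 price)
TC(tier 1 (EOQ₁), Q≈858.1) = £2,171,327.14
TC(tier 2, Q≈1,490.0) = £2,166,586.24
Minimum at tier 2: £2,166,586.24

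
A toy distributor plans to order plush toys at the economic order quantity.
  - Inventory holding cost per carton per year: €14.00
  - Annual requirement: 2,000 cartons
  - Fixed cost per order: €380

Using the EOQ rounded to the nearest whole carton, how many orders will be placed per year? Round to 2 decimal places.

6.06 orders per year

EOQ = √(2DS/H) = √(2 × 2,000 × 380 / 14)
    = √(108,571.43) ≈ 329.50 → Q = 330
N = D/Q = 2,000/330 ≈ 6.061 orders/yr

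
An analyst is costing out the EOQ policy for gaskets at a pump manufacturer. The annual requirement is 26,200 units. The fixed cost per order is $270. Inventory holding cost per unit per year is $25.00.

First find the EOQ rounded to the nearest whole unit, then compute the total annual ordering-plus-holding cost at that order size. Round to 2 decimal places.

Optimal lot size Q* = (2 × 26,200 × $270 / $25)^½ ≈ 752.28 → Q = 752 units
Annual ordering cost = (D/Q)·S = (26,200/752) × 270 = $9,406.91
Annual holding cost  = (Q/2)·H = (752/2) × 25 = $9,400.00
Total = $9,406.91 + $9,400.00 = $18,806.91

$18,806.91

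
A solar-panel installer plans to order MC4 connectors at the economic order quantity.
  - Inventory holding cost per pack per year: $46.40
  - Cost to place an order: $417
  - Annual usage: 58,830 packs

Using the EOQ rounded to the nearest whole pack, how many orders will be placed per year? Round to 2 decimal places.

57.23 orders per year

EOQ = √(2DS/H) = √(2 × 58,830 × 417 / 46.4)
    = √(1,057,418.53) ≈ 1,028.31 → Q = 1,028
N = D/Q = 58,830/1,028 ≈ 57.228 orders/yr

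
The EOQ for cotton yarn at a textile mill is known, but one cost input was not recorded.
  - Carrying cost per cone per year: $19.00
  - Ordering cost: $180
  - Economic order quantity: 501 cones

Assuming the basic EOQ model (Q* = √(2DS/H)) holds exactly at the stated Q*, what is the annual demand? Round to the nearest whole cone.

13,247 cones per year

From Q* = √(2DS/H) ⇒ Q*² = 2DS/H.
D = Q²H / (2S) = 501² × 19 / (2 × 180) = 13,247.27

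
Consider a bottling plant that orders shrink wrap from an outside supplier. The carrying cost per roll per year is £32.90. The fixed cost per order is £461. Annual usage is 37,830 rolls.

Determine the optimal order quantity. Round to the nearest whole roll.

1,030 rolls

EOQ = √(2DS/H) = √(2 × 37,830 × 461 / 32.9)
    = √(1,060,159.88) ≈ 1,029.64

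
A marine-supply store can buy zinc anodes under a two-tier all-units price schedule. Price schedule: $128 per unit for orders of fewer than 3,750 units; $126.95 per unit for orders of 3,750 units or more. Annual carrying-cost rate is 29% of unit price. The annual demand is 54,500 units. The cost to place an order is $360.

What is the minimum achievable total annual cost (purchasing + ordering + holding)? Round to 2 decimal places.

$6,993,036.06

H₁ = 29%×$128 = $37.1200;  H₂ = 29%×$126.95 = $36.8155
EOQ₁ = √(2×54,500×360/37.1200) = 1,028.16  (< 3,750, feasible at tier 1)
EOQ₂ = √(2×54,500×360/36.8155) = 1,032.40  (< 3,750 → use Q = 3,750 at tier-2 price)
TC(tier 1 (EOQ₁), Q≈1,028.2) = $7,014,165.28
TC(tier 2, Q≈3,750.0) = $6,993,036.06
Minimum at tier 2: $6,993,036.06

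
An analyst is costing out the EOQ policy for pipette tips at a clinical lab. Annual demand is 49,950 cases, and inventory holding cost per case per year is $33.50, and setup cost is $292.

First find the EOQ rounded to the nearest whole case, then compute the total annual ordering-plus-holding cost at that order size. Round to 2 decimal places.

Q* = √(2·D·S / H) = √(2·49,950·292 / 33.5) = √870,770.1 ≈ 933.15 → Q = 933 cases
Orders/yr = 49,950/933 = 53.537; ordering cost = 53.537 × $292 = $15,632.80
Average inventory = 933/2 = 466.5; holding cost = 466.5 × $33.5 = $15,627.75
Total = $15,632.80 + $15,627.75 = $31,260.55

$31,260.55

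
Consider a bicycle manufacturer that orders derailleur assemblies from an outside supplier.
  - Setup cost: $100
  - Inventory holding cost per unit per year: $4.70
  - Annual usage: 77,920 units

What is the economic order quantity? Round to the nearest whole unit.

Q* = √(2·D·S / H) = √(2·77,920·100 / 4.7) = √3,315,744.7 ≈ 1,820.92

1,821 units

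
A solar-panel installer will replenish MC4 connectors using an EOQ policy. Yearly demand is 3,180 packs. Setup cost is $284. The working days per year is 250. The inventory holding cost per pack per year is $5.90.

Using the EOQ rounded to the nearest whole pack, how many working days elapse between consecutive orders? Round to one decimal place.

Q* = √(2·D·S / H) = √(2·3,180·284 / 5.9) = √306,142.4 ≈ 553.30 → Q = 553 packs
Cycle time = (working days × Q)/D = (250 × 553) / 3,180 = 43.475 days

43.5 days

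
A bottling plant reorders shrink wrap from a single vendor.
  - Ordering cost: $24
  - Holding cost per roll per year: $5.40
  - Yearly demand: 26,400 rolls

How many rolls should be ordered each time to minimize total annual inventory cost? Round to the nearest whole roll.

484 rolls

Q* = √(2·D·S / H) = √(2·26,400·24 / 5.4) = √234,666.7 ≈ 484.42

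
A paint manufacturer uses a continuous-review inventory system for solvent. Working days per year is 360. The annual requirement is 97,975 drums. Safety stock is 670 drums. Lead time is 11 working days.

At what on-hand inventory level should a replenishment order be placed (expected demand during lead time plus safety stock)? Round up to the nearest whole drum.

3,664 drums

Daily demand d = 97,975 / 360 = 272.153 drums/day
Demand during lead time = 272.153 × 11 = 2,993.68
Reorder point = 2,993.68 + 670 = 3,663.68 → round up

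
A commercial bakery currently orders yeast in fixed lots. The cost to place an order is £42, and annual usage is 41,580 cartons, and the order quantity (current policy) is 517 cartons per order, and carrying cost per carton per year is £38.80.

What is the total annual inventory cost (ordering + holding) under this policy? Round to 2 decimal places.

Ordering: D/Q × S = 41,580/517 × £42 = £3,377.87
Holding:  Q/2 × H = 517/2 × £38.8 = £10,029.80
Total = £3,377.87 + £10,029.80 = £13,407.67

£13,407.67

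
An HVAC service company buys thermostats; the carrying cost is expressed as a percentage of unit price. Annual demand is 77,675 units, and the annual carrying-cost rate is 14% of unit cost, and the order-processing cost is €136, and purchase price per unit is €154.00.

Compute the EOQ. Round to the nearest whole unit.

H = i·C = 0.14 × €154 = €21.5600 per unit-year
Q* = √(2·D·S / H) = √(2·77,675·136 / 21.56) = √979,944.3 ≈ 989.92

990 units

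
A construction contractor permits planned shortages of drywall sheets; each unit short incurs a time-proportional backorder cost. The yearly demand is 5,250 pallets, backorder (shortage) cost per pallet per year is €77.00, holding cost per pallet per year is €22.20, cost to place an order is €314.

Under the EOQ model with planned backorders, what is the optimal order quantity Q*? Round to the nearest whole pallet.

Q* = √(2DS/H) · √((H + b)/b)
   = √(2 × 5,250 × 314 / 22.2) · √((22.2 + 77) / 77)
   = 385.375 × 1.1350 ≈ 437.41

437 pallets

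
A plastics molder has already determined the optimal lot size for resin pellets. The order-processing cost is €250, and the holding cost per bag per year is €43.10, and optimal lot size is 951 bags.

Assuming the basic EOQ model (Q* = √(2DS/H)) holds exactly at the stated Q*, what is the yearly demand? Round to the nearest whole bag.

77,959 bags per year

From Q* = √(2DS/H) ⇒ Q*² = 2DS/H.
D = Q²H / (2S) = 951² × 43.1 / (2 × 250) = 77,959.37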